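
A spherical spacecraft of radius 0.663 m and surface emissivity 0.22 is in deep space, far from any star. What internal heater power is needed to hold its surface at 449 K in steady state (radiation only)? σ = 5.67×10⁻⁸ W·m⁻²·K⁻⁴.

P ≈ 2800 W

P = εσ·4πr²·T⁴.
4πr² = 5.524 m²; T⁴ = 4.064×10¹⁰ K⁴.
P = 0.22·5.67×10⁻⁸·5.524·4.064×10¹⁰.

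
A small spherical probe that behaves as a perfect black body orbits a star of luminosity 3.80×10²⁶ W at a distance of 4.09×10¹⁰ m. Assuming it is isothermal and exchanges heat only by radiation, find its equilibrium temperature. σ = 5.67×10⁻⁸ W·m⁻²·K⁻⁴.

First find the stellar flux at distance d: S = L/(4πd²) = 3.80×10²⁶/(4π·(4.09×10¹⁰)²) = 18080 W/m².
For an isothermal sphere, absorbed (1−a)S·πr² = emitted σ·4πr²·T⁴, so T⁴ = (1−a)S/(4σ).
T⁴ = 1.00·18080/(4·5.67×10⁻⁸) = 7.970×10¹⁰ K⁴.

T ≈ 531 K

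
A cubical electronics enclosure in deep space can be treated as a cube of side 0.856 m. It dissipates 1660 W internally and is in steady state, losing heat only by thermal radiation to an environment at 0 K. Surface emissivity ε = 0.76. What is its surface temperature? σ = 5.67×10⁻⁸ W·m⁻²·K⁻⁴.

Steady state: internal power = radiated power, P = εσA T⁴.
Radiating area A = 6L² = 4.396 m².
T⁴ = P/(εσA) = 1660/(0.76·5.67×10⁻⁸·4.396) = 8.762×10⁹ K⁴.
T = (8.762×10⁹)^(1/4).

T ≈ 306 K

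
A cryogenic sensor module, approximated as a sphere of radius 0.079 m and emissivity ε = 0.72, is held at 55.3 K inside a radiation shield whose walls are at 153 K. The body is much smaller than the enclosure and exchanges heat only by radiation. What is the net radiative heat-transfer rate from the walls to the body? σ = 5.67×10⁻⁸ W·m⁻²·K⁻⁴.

P_net ≈ 1.72 W

For a small grey body in a large enclosure: P_net = εσA(T_body⁴ − T_wall⁴).
A = 4πr² = 0.07843 m²; T_body⁴ − T_wall⁴ = 9.352×10⁶ − 5.480×10⁸ = -5.386×10⁸ K⁴.
|P_net| = 0.72·5.67×10⁻⁸·0.07843·5.386×10⁸.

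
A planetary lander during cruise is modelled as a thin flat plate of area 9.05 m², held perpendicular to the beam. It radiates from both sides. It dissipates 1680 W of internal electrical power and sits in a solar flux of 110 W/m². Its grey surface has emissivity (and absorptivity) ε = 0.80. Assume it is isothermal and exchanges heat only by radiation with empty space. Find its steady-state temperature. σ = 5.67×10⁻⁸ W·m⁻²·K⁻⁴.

At steady state, absorbed solar power + internal power = radiated power.
Absorbed: α·S·A_cross = 0.80·110·9.050 = 796.4 W (cross-section A).
Total input = 796.4 + 1680 = 2476 W.
Radiated: εσ·A_surf·T⁴ with A_surf = 2A = 18.10 m².
T⁴ = 2476/(0.80·5.67×10⁻⁸·18.10) = 3.016×10⁹ K⁴.

T ≈ 234 K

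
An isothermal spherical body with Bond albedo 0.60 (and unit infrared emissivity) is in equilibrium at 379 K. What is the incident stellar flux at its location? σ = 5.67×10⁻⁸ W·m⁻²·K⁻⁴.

(1−a)S·πr² = σ·4πr²·T⁴ ⇒ S = 4σT⁴/(1−a).
S = 4·5.67×10⁻⁸·2.063×10¹⁰/0.400.

S ≈ 11700 W/m²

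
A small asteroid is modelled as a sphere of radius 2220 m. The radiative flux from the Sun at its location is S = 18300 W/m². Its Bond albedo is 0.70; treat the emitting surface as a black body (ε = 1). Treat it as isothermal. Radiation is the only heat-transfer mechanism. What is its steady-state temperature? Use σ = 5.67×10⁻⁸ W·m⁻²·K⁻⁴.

T ≈ 394 K

At equilibrium, absorbed power = emitted power.
Absorbing cross-section = πr² = 1.548×10⁷ m²; emitting surface = 4πr² = 6.193×10⁷ m² (ratio 4).
(1−a)S·A_cross = εσ·A_surf·T⁴  ⇒  T⁴ = (1−a)S/(4σ).
T⁴ = 0.300·18300/(4·5.67×10⁻⁸) = 2.421×10¹⁰ K⁴.
T = (2.421×10¹⁰)^(1/4).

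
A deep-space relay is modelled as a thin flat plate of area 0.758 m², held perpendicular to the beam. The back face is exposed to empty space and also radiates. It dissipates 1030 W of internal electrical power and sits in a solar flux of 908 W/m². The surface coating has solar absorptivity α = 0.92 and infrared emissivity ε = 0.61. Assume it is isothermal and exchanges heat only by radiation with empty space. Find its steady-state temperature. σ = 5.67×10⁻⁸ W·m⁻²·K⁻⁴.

At steady state, absorbed solar power + internal power = radiated power.
Absorbed: α·S·A_cross = 0.92·908·0.7580 = 633.2 W (cross-section A).
Total input = 633.2 + 1030 = 1663 W.
Radiated: εσ·A_surf·T⁴ with A_surf = 2A = 1.516 m².
T⁴ = 1663/(0.61·5.67×10⁻⁸·1.516) = 3.172×10¹⁰ K⁴.

T ≈ 422 K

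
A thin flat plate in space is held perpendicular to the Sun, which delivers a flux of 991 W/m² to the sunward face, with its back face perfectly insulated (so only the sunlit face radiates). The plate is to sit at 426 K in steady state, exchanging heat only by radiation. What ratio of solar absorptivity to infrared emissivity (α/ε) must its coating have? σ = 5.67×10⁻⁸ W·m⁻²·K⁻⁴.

Balance: αS·A = εσ·1A·T⁴ ⇒ α/ε = σT⁴/S.
α/ε = 5.67×10⁻⁸·(426)⁴/991 = 5.67×10⁻⁸·3.293×10¹⁰/991.

α/ε ≈ 1.88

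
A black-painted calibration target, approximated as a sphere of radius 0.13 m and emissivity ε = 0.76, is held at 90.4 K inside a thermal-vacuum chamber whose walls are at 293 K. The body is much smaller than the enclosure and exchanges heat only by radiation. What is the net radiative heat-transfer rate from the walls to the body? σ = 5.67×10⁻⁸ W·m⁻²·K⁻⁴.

For a small grey body in a large enclosure: P_net = εσA(T_body⁴ − T_wall⁴).
A = 4πr² = 0.2124 m²; T_body⁴ − T_wall⁴ = 6.678×10⁷ − 7.370×10⁹ = -7.303×10⁹ K⁴.
|P_net| = 0.76·5.67×10⁻⁸·0.2124·7.303×10⁹.

P_net ≈ 66.8 W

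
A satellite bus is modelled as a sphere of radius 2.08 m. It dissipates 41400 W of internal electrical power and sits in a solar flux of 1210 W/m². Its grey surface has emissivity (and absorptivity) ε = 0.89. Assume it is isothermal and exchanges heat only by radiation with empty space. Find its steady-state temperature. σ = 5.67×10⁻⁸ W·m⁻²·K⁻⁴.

T ≈ 378 K

At steady state, absorbed solar power + internal power = radiated power.
Absorbed: α·S·A_cross = 0.89·1210·13.59 = 14640 W (cross-section πr²).
Total input = 14640 + 41400 = 56040 W.
Radiated: εσ·A_surf·T⁴ with A_surf = 4πr² = 54.37 m².
T⁴ = 56040/(0.89·5.67×10⁻⁸·54.37) = 2.043×10¹⁰ K⁴.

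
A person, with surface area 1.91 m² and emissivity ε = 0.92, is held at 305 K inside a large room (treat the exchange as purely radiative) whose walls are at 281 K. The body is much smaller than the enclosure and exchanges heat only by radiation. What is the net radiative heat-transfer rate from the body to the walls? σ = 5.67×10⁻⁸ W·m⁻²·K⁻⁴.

For a small grey body in a large enclosure: P_net = εσA(T_body⁴ − T_wall⁴).
A = 1.91 m²; T_body⁴ − T_wall⁴ = 8.654×10⁹ − 6.235×10⁹ = 2.419×10⁹ K⁴.
|P_net| = 0.92·5.67×10⁻⁸·1.910·2.419×10⁹.

P_net ≈ 241 W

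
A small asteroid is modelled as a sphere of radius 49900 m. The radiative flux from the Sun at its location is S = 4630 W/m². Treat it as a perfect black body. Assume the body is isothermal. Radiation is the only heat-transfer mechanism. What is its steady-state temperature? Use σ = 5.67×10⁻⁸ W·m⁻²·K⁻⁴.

At equilibrium, absorbed power = emitted power.
Absorbing cross-section = πr² = 7.823×10⁹ m²; emitting surface = 4πr² = 3.129×10¹⁰ m² (ratio 4).
S·A_cross = εσ·A_surf·T⁴  ⇒  T⁴ = S/(4σ).
T⁴ = 1.00·4630/(4·5.67×10⁻⁸) = 2.041×10¹⁰ K⁴.
T = (2.041×10¹⁰)^(1/4).

T ≈ 378 K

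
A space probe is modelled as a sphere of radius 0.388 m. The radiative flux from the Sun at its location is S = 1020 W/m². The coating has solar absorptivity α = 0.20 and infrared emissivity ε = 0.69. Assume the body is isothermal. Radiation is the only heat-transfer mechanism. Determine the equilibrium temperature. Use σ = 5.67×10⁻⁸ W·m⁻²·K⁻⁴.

At equilibrium, absorbed power = emitted power.
Absorbing cross-section = πr² = 0.4729 m²; emitting surface = 4πr² = 1.892 m² (ratio 4).
αS·A_cross = εσ·A_surf·T⁴  ⇒  T⁴ = αS/(ε·4σ).
T⁴ = 0.200·1020/(0.69·4·5.67×10⁻⁸) = 1.304×10⁹ K⁴.
T = (1.304×10⁹)^(1/4).

T ≈ 190 K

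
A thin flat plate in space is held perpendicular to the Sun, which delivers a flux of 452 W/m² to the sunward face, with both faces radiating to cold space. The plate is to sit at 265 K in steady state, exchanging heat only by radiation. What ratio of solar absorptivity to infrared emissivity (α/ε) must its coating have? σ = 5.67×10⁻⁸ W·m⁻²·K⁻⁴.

α/ε ≈ 1.24

Balance: αS·A = εσ·2A·T⁴ ⇒ α/ε = 2σT⁴/S.
α/ε = 2·5.67×10⁻⁸·(265)⁴/452 = 2·5.67×10⁻⁸·4.932×10⁹/452.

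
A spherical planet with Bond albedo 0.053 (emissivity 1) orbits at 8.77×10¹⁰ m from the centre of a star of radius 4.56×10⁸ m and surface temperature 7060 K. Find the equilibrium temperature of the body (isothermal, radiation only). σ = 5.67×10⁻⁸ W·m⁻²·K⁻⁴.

T ≈ 355 K

The star's surface emits σT_*⁴; at distance d the flux is S = σT_*⁴(R_*/d)².
S = 5.67×10⁻⁸·(7060)⁴·(4.56×10⁸/8.77×10¹⁰)² = 3808 W/m².
For an isothermal sphere T⁴ = (1−a)S/(4σ) = 1.590×10¹⁰ K⁴.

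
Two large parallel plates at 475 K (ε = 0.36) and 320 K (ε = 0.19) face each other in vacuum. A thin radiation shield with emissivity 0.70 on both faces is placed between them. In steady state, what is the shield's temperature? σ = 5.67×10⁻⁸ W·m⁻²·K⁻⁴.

T_s ≈ 437 K

In steady state the net flux on the hot side equals that on the cold side.
σ(T₁⁴−T_s⁴)/D₁ = σ(T_s⁴−T₂⁴)/D₂, with D₁ = 1/ε₁+1/ε_s−1 = 3.206, D₂ = 1/ε_s+1/ε₂−1 = 5.692.
Solve for T_s⁴: T_s⁴ = (D₂·T₁⁴ + D₁·T₂⁴)/(D₁+D₂) = 3.634×10¹⁰ K⁴.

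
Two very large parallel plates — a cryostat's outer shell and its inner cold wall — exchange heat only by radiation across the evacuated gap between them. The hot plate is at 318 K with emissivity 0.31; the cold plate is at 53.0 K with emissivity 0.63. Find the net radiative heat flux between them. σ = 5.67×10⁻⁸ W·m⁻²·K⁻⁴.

q ≈ 152 W/m²

For two infinite grey parallel plates, q = σ(T₁⁴ − T₂⁴)/(1/ε₁ + 1/ε₂ − 1).
T₁⁴ − T₂⁴ = 1.023×10¹⁰ − 7.890×10⁶ = 1.022×10¹⁰ K⁴.
1/ε₁ + 1/ε₂ − 1 = 3.226 + 1.587 − 1 = 3.813.
q = 5.67×10⁻⁸ × 1.022×10¹⁰ / 3.813.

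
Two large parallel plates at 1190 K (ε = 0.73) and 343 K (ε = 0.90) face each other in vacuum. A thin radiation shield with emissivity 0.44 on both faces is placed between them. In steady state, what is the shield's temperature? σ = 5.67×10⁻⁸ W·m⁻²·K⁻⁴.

In steady state the net flux on the hot side equals that on the cold side.
σ(T₁⁴−T_s⁴)/D₁ = σ(T_s⁴−T₂⁴)/D₂, with D₁ = 1/ε₁+1/ε_s−1 = 2.643, D₂ = 1/ε_s+1/ε₂−1 = 2.384.
Solve for T_s⁴: T_s⁴ = (D₂·T₁⁴ + D₁·T₂⁴)/(D₁+D₂) = 9.583×10¹¹ K⁴.

T_s ≈ 989 K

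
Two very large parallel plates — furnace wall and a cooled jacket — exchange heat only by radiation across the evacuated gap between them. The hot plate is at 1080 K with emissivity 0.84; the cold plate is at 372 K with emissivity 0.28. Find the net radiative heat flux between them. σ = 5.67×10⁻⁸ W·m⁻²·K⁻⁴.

For two infinite grey parallel plates, q = σ(T₁⁴ − T₂⁴)/(1/ε₁ + 1/ε₂ − 1).
T₁⁴ − T₂⁴ = 1.360×10¹² − 1.915×10¹⁰ = 1.341×10¹² K⁴.
1/ε₁ + 1/ε₂ − 1 = 1.190 + 3.571 − 1 = 3.762.
q = 5.67×10⁻⁸ × 1.341×10¹² / 3.762.

q ≈ 20200 W/m²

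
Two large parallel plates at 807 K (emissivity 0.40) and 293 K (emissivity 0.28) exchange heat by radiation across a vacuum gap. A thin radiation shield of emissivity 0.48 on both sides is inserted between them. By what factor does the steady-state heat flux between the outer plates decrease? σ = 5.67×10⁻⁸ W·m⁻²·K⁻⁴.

factor ≈ 1.62

Without shield: q₀ = σΔ(T⁴)/(1/ε₁+1/ε₂−1) with denominator 5.071.
With shield the two gaps are in series; the resistances add: (1/ε₁+1/ε_s−1)+(1/ε_s+1/ε₂−1) = 3.583+4.655 = 8.238.
Heat-flux ratio q₀/q = 8.238/5.071.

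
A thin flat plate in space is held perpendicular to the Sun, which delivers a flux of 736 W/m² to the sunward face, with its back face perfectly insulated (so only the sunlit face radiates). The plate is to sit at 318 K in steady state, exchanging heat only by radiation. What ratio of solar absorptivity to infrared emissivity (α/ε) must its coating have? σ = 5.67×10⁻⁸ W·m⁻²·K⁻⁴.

α/ε ≈ 0.788

Balance: αS·A = εσ·1A·T⁴ ⇒ α/ε = σT⁴/S.
α/ε = 5.67×10⁻⁸·(318)⁴/736 = 5.67×10⁻⁸·1.023×10¹⁰/736.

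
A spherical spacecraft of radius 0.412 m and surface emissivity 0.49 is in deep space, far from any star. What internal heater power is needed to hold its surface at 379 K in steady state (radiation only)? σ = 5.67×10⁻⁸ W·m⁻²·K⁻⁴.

P = εσ·4πr²·T⁴.
4πr² = 2.133 m²; T⁴ = 2.063×10¹⁰ K⁴.
P = 0.49·5.67×10⁻⁸·2.133·2.063×10¹⁰.

P ≈ 1220 W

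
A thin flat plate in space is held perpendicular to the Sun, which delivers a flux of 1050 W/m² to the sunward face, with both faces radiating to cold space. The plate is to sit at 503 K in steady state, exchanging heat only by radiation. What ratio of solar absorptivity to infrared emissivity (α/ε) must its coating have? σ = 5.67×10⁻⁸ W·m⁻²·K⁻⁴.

α/ε ≈ 6.91

Balance: αS·A = εσ·2A·T⁴ ⇒ α/ε = 2σT⁴/S.
α/ε = 2·5.67×10⁻⁸·(503)⁴/1050 = 2·5.67×10⁻⁸·6.401×10¹⁰/1050.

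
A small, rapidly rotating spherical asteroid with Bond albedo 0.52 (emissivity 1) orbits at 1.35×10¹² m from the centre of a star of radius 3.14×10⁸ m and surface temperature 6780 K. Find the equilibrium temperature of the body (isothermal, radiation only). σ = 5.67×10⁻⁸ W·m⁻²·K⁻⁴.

T ≈ 60.9 K

The star's surface emits σT_*⁴; at distance d the flux is S = σT_*⁴(R_*/d)².
S = 5.67×10⁻⁸·(6780)⁴·(3.14×10⁸/1.35×10¹²)² = 6.482 W/m².
For an isothermal sphere T⁴ = (1−a)S/(4σ) = 1.372×10⁷ K⁴.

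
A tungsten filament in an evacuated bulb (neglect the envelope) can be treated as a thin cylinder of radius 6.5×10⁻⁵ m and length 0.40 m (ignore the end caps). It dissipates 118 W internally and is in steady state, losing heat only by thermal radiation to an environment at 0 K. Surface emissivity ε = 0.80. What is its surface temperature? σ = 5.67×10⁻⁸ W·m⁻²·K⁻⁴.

T ≈ 2000 K

Steady state: internal power = radiated power, P = εσA T⁴.
Radiating area A = 2πrL = 1.634×10⁻⁴ m².
T⁴ = P/(εσA) = 118/(0.80·5.67×10⁻⁸·1.634×10⁻⁴) = 1.592×10¹³ K⁴.
T = (1.592×10¹³)^(1/4).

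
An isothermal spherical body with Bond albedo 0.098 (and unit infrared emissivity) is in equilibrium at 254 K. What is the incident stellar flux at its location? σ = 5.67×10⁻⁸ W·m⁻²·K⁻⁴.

S ≈ 1050 W/m²

(1−a)S·πr² = σ·4πr²·T⁴ ⇒ S = 4σT⁴/(1−a).
S = 4·5.67×10⁻⁸·4.162×10⁹/0.902.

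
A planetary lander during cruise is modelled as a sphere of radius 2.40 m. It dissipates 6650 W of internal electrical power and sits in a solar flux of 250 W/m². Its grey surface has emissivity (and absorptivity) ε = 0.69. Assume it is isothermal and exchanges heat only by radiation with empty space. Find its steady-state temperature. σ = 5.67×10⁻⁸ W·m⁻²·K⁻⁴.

At steady state, absorbed solar power + internal power = radiated power.
Absorbed: α·S·A_cross = 0.69·250·18.10 = 3121 W (cross-section πr²).
Total input = 3121 + 6650 = 9771 W.
Radiated: εσ·A_surf·T⁴ with A_surf = 4πr² = 72.38 m².
T⁴ = 9771/(0.69·5.67×10⁻⁸·72.38) = 3.451×10⁹ K⁴.

T ≈ 242 K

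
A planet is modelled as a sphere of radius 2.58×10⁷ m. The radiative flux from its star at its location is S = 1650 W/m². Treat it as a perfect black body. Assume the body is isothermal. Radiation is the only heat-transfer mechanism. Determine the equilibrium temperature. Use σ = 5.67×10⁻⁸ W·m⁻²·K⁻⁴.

At equilibrium, absorbed power = emitted power.
Absorbing cross-section = πr² = 2.091×10¹⁵ m²; emitting surface = 4πr² = 8.365×10¹⁵ m² (ratio 4).
S·A_cross = εσ·A_surf·T⁴  ⇒  T⁴ = S/(4σ).
T⁴ = 1.00·1650/(4·5.67×10⁻⁸) = 7.275×10⁹ K⁴.
T = (7.275×10⁹)^(1/4).

T ≈ 292 K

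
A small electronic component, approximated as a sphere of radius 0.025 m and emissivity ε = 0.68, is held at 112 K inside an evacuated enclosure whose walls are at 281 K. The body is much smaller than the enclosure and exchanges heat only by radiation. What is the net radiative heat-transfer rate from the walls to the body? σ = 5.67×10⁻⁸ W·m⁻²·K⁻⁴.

For a small grey body in a large enclosure: P_net = εσA(T_body⁴ − T_wall⁴).
A = 4πr² = 0.007854 m²; T_body⁴ − T_wall⁴ = 1.574×10⁸ − 6.235×10⁹ = -6.077×10⁹ K⁴.
|P_net| = 0.68·5.67×10⁻⁸·0.007854·6.077×10⁹.

P_net ≈ 1.84 W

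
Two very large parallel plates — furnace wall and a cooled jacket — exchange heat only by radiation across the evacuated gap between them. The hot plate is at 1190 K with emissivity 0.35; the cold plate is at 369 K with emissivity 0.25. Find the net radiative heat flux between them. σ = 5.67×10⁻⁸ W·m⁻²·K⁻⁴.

For two infinite grey parallel plates, q = σ(T₁⁴ − T₂⁴)/(1/ε₁ + 1/ε₂ − 1).
T₁⁴ − T₂⁴ = 2.005×10¹² − 1.854×10¹⁰ = 1.987×10¹² K⁴.
1/ε₁ + 1/ε₂ − 1 = 2.857 + 4.000 − 1 = 5.857.
q = 5.67×10⁻⁸ × 1.987×10¹² / 5.857.

q ≈ 19200 W/m²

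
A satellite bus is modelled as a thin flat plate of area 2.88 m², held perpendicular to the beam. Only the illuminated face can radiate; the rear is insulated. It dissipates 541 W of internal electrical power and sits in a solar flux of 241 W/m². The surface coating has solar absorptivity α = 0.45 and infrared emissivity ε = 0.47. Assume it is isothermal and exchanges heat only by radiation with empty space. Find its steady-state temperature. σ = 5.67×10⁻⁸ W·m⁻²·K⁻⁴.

At steady state, absorbed solar power + internal power = radiated power.
Absorbed: α·S·A_cross = 0.45·241·2.880 = 312.3 W (cross-section A).
Total input = 312.3 + 541 = 853.3 W.
Radiated: εσ·A_surf·T⁴ with A_surf = A = 2.880 m².
T⁴ = 853.3/(0.47·5.67×10⁻⁸·2.880) = 1.112×10¹⁰ K⁴.

T ≈ 325 K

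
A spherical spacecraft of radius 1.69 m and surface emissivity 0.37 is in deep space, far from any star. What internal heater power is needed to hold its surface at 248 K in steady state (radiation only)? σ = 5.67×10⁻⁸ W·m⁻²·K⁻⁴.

P = εσ·4πr²·T⁴.
4πr² = 35.89 m²; T⁴ = 3.783×10⁹ K⁴.
P = 0.37·5.67×10⁻⁸·35.89·3.783×10⁹.

P ≈ 2850 W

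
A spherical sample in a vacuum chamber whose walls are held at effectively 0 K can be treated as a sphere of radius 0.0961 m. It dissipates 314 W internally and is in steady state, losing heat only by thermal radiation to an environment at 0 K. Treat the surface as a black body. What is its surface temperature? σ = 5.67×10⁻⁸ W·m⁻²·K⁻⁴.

T ≈ 467 K

Steady state: internal power = radiated power, P = εσA T⁴.
Radiating area A = 4πr² = 0.1161 m².
T⁴ = P/(εσA) = 314/(1.0·5.67×10⁻⁸·0.1161) = 4.772×10¹⁰ K⁴.
T = (4.772×10¹⁰)^(1/4).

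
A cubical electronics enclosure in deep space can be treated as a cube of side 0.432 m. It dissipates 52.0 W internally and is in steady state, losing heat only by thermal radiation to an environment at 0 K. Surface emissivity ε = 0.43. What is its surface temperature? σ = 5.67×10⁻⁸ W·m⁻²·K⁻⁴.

T ≈ 209 K

Steady state: internal power = radiated power, P = εσA T⁴.
Radiating area A = 6L² = 1.120 m².
T⁴ = P/(εσA) = 52.0/(0.43·5.67×10⁻⁸·1.120) = 1.905×10⁹ K⁴.
T = (1.905×10⁹)^(1/4).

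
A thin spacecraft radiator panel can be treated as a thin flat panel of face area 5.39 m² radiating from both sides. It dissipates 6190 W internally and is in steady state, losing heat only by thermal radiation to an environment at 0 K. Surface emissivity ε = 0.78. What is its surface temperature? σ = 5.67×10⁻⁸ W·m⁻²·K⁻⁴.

Steady state: internal power = radiated power, P = εσA T⁴.
Radiating area A = 2·5.39 = 10.78 m².
T⁴ = P/(εσA) = 6190/(0.78·5.67×10⁻⁸·10.78) = 1.298×10¹⁰ K⁴.
T = (1.298×10¹⁰)^(1/4).

T ≈ 338 K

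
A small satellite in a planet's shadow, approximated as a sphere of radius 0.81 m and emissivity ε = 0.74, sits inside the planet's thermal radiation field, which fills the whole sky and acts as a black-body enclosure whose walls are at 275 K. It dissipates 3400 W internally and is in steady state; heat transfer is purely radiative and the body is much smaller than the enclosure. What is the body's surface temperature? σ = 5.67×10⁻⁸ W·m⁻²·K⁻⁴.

T ≈ 353 K

For a small grey body in a large enclosure, net radiated power = εσA(T⁴ − T_w⁴).
Steady state: P = εσA(T⁴ − T_w⁴) with A = 4πr² = 8.245 m².
T⁴ = P/(εσA) + T_w⁴ = 3400/(0.74·5.67×10⁻⁸·8.245) + (275)⁴
    = 9.828×10⁹ + 5.719×10⁹ = 1.555×10¹⁰ K⁴.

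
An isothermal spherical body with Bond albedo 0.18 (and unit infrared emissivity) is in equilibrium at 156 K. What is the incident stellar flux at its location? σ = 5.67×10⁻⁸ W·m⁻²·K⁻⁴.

(1−a)S·πr² = σ·4πr²·T⁴ ⇒ S = 4σT⁴/(1−a).
S = 4·5.67×10⁻⁸·5.922×10⁸/0.820.

S ≈ 164 W/m²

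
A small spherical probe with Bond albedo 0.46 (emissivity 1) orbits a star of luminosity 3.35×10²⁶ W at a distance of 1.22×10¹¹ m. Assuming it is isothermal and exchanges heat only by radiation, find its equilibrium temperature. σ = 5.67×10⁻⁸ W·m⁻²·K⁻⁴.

First find the stellar flux at distance d: S = L/(4πd²) = 3.35×10²⁶/(4π·(1.22×10¹¹)²) = 1791 W/m².
For an isothermal sphere, absorbed (1−a)S·πr² = emitted σ·4πr²·T⁴, so T⁴ = (1−a)S/(4σ).
T⁴ = 0.540·1791/(4·5.67×10⁻⁸) = 4.264×10⁹ K⁴.

T ≈ 256 K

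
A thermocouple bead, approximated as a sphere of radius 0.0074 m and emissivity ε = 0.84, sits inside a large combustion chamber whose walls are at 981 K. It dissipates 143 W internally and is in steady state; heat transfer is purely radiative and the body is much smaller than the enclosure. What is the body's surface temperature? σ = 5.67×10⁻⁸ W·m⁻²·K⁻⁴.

T ≈ 1520 K

For a small grey body in a large enclosure, net radiated power = εσA(T⁴ − T_w⁴).
Steady state: P = εσA(T⁴ − T_w⁴) with A = 4πr² = 6.881×10⁻⁴ m².
T⁴ = P/(εσA) + T_w⁴ = 143/(0.84·5.67×10⁻⁸·6.881×10⁻⁴) + (981)⁴
    = 4.363×10¹² + 9.261×10¹¹ = 5.289×10¹² K⁴.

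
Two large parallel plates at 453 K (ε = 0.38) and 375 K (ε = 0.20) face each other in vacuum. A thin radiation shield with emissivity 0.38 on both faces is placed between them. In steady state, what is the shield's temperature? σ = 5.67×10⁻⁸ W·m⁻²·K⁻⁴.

T_s ≈ 427 K

In steady state the net flux on the hot side equals that on the cold side.
σ(T₁⁴−T_s⁴)/D₁ = σ(T_s⁴−T₂⁴)/D₂, with D₁ = 1/ε₁+1/ε_s−1 = 4.263, D₂ = 1/ε_s+1/ε₂−1 = 6.632.
Solve for T_s⁴: T_s⁴ = (D₂·T₁⁴ + D₁·T₂⁴)/(D₁+D₂) = 3.337×10¹⁰ K⁴.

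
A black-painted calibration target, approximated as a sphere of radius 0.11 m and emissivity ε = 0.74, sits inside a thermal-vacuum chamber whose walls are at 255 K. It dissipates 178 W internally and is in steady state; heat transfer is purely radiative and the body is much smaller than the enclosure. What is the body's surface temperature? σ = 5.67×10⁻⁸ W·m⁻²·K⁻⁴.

T ≈ 423 K

For a small grey body in a large enclosure, net radiated power = εσA(T⁴ − T_w⁴).
Steady state: P = εσA(T⁴ − T_w⁴) with A = 4πr² = 0.1521 m².
T⁴ = P/(εσA) + T_w⁴ = 178/(0.74·5.67×10⁻⁸·0.1521) + (255)⁴
    = 2.790×10¹⁰ + 4.228×10⁹ = 3.213×10¹⁰ K⁴.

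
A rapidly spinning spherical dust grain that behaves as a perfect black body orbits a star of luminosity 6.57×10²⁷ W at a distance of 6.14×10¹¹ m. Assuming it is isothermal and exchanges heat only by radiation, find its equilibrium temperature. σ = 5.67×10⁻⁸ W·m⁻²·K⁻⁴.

T ≈ 280 K

First find the stellar flux at distance d: S = L/(4πd²) = 6.57×10²⁷/(4π·(6.14×10¹¹)²) = 1387 W/m².
For an isothermal sphere, absorbed (1−a)S·πr² = emitted σ·4πr²·T⁴, so T⁴ = (1−a)S/(4σ).
T⁴ = 1.00·1387/(4·5.67×10⁻⁸) = 6.115×10⁹ K⁴.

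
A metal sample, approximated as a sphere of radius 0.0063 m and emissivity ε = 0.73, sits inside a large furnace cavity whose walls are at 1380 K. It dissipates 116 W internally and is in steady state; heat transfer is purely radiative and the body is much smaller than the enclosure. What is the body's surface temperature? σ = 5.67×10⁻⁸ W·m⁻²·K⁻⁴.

For a small grey body in a large enclosure, net radiated power = εσA(T⁴ − T_w⁴).
Steady state: P = εσA(T⁴ − T_w⁴) with A = 4πr² = 4.988×10⁻⁴ m².
T⁴ = P/(εσA) + T_w⁴ = 116/(0.73·5.67×10⁻⁸·4.988×10⁻⁴) + (1380)⁴
    = 5.619×10¹² + 3.627×10¹² = 9.246×10¹² K⁴.

T ≈ 1740 K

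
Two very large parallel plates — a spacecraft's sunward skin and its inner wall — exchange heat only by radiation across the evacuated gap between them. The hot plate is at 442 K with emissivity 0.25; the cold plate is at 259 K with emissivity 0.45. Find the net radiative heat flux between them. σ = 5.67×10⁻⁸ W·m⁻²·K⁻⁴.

For two infinite grey parallel plates, q = σ(T₁⁴ − T₂⁴)/(1/ε₁ + 1/ε₂ − 1).
T₁⁴ − T₂⁴ = 3.817×10¹⁰ − 4.500×10⁹ = 3.367×10¹⁰ K⁴.
1/ε₁ + 1/ε₂ − 1 = 4.000 + 2.222 − 1 = 5.222.
q = 5.67×10⁻⁸ × 3.367×10¹⁰ / 5.222.

q ≈ 366 W/m²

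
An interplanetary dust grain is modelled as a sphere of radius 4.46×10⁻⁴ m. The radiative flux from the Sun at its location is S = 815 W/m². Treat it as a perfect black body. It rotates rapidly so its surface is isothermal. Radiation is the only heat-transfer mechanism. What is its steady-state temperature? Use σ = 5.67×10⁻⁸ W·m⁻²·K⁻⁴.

T ≈ 245 K

At equilibrium, absorbed power = emitted power.
Absorbing cross-section = πr² = 6.249×10⁻⁷ m²; emitting surface = 4πr² = 2.500×10⁻⁶ m² (ratio 4).
S·A_cross = εσ·A_surf·T⁴  ⇒  T⁴ = S/(4σ).
T⁴ = 1.00·815/(4·5.67×10⁻⁸) = 3.593×10⁹ K⁴.
T = (3.593×10⁹)^(1/4).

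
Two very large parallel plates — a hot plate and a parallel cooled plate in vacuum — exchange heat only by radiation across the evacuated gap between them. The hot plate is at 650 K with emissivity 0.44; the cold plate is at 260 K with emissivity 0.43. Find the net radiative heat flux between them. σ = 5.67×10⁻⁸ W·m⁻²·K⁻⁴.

q ≈ 2740 W/m²

For two infinite grey parallel plates, q = σ(T₁⁴ − T₂⁴)/(1/ε₁ + 1/ε₂ − 1).
T₁⁴ − T₂⁴ = 1.785×10¹¹ − 4.570×10⁹ = 1.739×10¹¹ K⁴.
1/ε₁ + 1/ε₂ − 1 = 2.273 + 2.326 − 1 = 3.598.
q = 5.67×10⁻⁸ × 1.739×10¹¹ / 3.598.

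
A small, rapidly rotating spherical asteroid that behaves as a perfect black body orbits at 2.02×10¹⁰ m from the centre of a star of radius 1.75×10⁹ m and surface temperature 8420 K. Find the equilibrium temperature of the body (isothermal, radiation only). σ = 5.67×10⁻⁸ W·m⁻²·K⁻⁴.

The star's surface emits σT_*⁴; at distance d the flux is S = σT_*⁴(R_*/d)².
S = 5.67×10⁻⁸·(8420)⁴·(1.75×10⁹/2.02×10¹⁰)² = 2.139×10⁶ W/m².
For an isothermal sphere T⁴ = (1−a)S/(4σ) = 9.431×10¹² K⁴.

T ≈ 1750 K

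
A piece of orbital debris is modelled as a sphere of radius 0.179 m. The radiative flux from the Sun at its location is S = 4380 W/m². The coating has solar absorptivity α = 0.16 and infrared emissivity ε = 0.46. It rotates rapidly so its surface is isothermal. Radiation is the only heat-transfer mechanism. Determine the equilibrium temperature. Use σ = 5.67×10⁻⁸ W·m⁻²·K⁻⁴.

T ≈ 286 K

At equilibrium, absorbed power = emitted power.
Absorbing cross-section = πr² = 0.1007 m²; emitting surface = 4πr² = 0.4026 m² (ratio 4).
αS·A_cross = εσ·A_surf·T⁴  ⇒  T⁴ = αS/(ε·4σ).
T⁴ = 0.160·4380/(0.46·4·5.67×10⁻⁸) = 6.717×10⁹ K⁴.
T = (6.717×10⁹)^(1/4).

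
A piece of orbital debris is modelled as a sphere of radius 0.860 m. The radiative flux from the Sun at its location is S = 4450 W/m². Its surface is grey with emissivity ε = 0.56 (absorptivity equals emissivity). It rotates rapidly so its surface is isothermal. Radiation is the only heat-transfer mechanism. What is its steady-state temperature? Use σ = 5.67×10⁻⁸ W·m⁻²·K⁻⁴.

T ≈ 374 K

At equilibrium, absorbed power = emitted power.
Absorbing cross-section = πr² = 2.324 m²; emitting surface = 4πr² = 9.294 m² (ratio 4).
εS·A_cross = εσ·A_surf·T⁴  ⇒  T⁴ = S/(4σ)   (ε cancels).
T⁴ = 4450/(4·5.67×10⁻⁸) = 1.962×10¹⁰ K⁴.
T = (1.962×10¹⁰)^(1/4).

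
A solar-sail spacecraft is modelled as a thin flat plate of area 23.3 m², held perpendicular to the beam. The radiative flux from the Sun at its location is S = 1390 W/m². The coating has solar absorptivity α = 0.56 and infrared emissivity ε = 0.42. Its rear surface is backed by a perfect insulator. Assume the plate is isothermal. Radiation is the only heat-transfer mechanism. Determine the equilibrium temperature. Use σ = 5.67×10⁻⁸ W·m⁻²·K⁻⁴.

T ≈ 425 K

At equilibrium, absorbed power = emitted power.
Absorbing cross-section = A = 23.30 m²; emitting surface = A = 23.30 m² (ratio 1).
αS·A_cross = εσ·A_surf·T⁴  ⇒  T⁴ = αS/(ε·1σ).
T⁴ = 0.560·1390/(0.42·1·5.67×10⁻⁸) = 3.269×10¹⁰ K⁴.
T = (3.269×10¹⁰)^(1/4).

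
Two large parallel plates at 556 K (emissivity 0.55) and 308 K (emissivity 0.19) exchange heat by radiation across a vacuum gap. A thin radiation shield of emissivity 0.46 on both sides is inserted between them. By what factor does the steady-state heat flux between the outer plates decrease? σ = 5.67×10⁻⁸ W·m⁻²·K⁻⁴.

Without shield: q₀ = σΔ(T⁴)/(1/ε₁+1/ε₂−1) with denominator 6.081.
With shield the two gaps are in series; the resistances add: (1/ε₁+1/ε_s−1)+(1/ε_s+1/ε₂−1) = 2.992+6.437 = 9.429.
Heat-flux ratio q₀/q = 9.429/6.081.

factor ≈ 1.55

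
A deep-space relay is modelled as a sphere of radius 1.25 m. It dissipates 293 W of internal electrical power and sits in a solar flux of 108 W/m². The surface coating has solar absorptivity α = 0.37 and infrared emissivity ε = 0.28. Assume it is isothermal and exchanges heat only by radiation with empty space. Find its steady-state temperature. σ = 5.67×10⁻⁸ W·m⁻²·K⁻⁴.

T ≈ 199 K

At steady state, absorbed solar power + internal power = radiated power.
Absorbed: α·S·A_cross = 0.37·108·4.909 = 196.2 W (cross-section πr²).
Total input = 196.2 + 293 = 489.2 W.
Radiated: εσ·A_surf·T⁴ with A_surf = 4πr² = 19.63 m².
T⁴ = 489.2/(0.28·5.67×10⁻⁸·19.63) = 1.569×10⁹ K⁴.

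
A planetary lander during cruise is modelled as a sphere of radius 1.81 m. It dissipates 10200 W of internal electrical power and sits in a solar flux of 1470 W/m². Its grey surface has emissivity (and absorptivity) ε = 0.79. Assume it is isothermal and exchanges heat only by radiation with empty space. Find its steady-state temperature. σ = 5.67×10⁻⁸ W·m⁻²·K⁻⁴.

T ≈ 331 K

At steady state, absorbed solar power + internal power = radiated power.
Absorbed: α·S·A_cross = 0.79·1470·10.29 = 11950 W (cross-section πr²).
Total input = 11950 + 10200 = 22150 W.
Radiated: εσ·A_surf·T⁴ with A_surf = 4πr² = 41.17 m².
T⁴ = 22150/(0.79·5.67×10⁻⁸·41.17) = 1.201×10¹⁰ K⁴.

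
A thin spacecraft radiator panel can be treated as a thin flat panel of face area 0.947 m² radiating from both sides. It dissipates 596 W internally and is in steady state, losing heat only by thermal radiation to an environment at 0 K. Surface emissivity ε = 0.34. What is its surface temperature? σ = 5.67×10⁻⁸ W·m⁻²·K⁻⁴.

Steady state: internal power = radiated power, P = εσA T⁴.
Radiating area A = 2·0.947 = 1.894 m².
T⁴ = P/(εσA) = 596/(0.34·5.67×10⁻⁸·1.894) = 1.632×10¹⁰ K⁴.
T = (1.632×10¹⁰)^(1/4).

T ≈ 357 K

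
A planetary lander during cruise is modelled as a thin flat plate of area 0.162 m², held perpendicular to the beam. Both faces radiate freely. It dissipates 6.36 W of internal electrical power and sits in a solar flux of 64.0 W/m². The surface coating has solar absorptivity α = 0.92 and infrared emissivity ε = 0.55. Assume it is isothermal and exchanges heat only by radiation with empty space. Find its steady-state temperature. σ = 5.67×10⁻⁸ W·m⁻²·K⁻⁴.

At steady state, absorbed solar power + internal power = radiated power.
Absorbed: α·S·A_cross = 0.92·64.0·0.1620 = 9.539 W (cross-section A).
Total input = 9.539 + 6.36 = 15.90 W.
Radiated: εσ·A_surf·T⁴ with A_surf = 2A = 0.3240 m².
T⁴ = 15.90/(0.55·5.67×10⁻⁸·0.3240) = 1.574×10⁹ K⁴.

T ≈ 199 K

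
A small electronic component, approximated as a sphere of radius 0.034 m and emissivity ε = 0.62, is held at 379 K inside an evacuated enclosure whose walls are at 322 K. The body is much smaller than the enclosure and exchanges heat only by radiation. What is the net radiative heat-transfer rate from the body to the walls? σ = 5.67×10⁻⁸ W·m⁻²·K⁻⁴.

For a small grey body in a large enclosure: P_net = εσA(T_body⁴ − T_wall⁴).
A = 4πr² = 0.01453 m²; T_body⁴ − T_wall⁴ = 2.063×10¹⁰ − 1.075×10¹⁰ = 9.882×10⁹ K⁴.
|P_net| = 0.62·5.67×10⁻⁸·0.01453·9.882×10⁹.

P_net ≈ 5.05 W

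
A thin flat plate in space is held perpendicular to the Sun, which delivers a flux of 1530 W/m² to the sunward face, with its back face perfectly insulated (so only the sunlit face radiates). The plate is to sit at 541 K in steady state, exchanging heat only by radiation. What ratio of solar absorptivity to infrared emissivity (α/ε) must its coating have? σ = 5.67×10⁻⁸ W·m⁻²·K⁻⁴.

Balance: αS·A = εσ·1A·T⁴ ⇒ α/ε = σT⁴/S.
α/ε = 5.67×10⁻⁸·(541)⁴/1530 = 5.67×10⁻⁸·8.566×10¹⁰/1530.

α/ε ≈ 3.17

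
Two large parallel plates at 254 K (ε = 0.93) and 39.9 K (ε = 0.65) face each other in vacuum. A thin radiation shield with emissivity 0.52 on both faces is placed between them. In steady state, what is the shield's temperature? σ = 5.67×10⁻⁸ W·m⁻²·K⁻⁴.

T_s ≈ 219 K

In steady state the net flux on the hot side equals that on the cold side.
σ(T₁⁴−T_s⁴)/D₁ = σ(T_s⁴−T₂⁴)/D₂, with D₁ = 1/ε₁+1/ε_s−1 = 1.998, D₂ = 1/ε_s+1/ε₂−1 = 2.462.
Solve for T_s⁴: T_s⁴ = (D₂·T₁⁴ + D₁·T₂⁴)/(D₁+D₂) = 2.298×10⁹ K⁴.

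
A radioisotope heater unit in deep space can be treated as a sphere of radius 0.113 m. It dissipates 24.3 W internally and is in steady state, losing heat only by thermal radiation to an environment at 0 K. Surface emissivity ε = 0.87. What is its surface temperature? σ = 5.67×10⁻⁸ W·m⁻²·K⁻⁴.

Steady state: internal power = radiated power, P = εσA T⁴.
Radiating area A = 4πr² = 0.1605 m².
T⁴ = P/(εσA) = 24.3/(0.87·5.67×10⁻⁸·0.1605) = 3.070×10⁹ K⁴.
T = (3.070×10⁹)^(1/4).

T ≈ 235 K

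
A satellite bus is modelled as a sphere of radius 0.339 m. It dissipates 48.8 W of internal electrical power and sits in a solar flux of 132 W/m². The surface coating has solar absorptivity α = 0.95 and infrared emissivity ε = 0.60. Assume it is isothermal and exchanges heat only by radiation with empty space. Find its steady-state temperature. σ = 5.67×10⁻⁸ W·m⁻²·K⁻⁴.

T ≈ 209 K

At steady state, absorbed solar power + internal power = radiated power.
Absorbed: α·S·A_cross = 0.95·132·0.3610 = 45.27 W (cross-section πr²).
Total input = 45.27 + 48.8 = 94.07 W.
Radiated: εσ·A_surf·T⁴ with A_surf = 4πr² = 1.444 m².
T⁴ = 94.07/(0.60·5.67×10⁻⁸·1.444) = 1.915×10⁹ K⁴.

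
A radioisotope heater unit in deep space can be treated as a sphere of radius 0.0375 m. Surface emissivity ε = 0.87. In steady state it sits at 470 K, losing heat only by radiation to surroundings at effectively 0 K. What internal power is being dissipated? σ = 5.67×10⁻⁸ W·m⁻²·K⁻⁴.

P ≈ 42.5 W

Steady state: P = εσA T⁴.
A = 4πr² = 0.01767 m²; T⁴ = (470)⁴ = 4.880×10¹⁰ K⁴.
P = 0.87 × 5.67×10⁻⁸ × 0.01767 × 4.880×10¹⁰.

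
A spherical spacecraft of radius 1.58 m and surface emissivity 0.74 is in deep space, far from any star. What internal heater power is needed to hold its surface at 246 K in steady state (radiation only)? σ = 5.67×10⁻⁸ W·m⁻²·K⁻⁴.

P = εσ·4πr²·T⁴.
4πr² = 31.37 m²; T⁴ = 3.662×10⁹ K⁴.
P = 0.74·5.67×10⁻⁸·31.37·3.662×10⁹.

P ≈ 4820 W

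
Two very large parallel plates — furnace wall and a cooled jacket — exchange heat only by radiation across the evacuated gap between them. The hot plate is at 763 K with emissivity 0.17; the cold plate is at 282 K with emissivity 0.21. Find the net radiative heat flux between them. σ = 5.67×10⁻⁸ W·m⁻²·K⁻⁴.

q ≈ 1960 W/m²

For two infinite grey parallel plates, q = σ(T₁⁴ − T₂⁴)/(1/ε₁ + 1/ε₂ − 1).
T₁⁴ − T₂⁴ = 3.389×10¹¹ − 6.324×10⁹ = 3.326×10¹¹ K⁴.
1/ε₁ + 1/ε₂ − 1 = 5.882 + 4.762 − 1 = 9.644.
q = 5.67×10⁻⁸ × 3.326×10¹¹ / 9.644.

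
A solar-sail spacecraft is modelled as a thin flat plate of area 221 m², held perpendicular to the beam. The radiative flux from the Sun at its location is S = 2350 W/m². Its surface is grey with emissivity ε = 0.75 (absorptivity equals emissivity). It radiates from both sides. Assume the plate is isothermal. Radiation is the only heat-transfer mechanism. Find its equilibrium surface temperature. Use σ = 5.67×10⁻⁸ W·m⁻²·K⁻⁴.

T ≈ 379 K

At equilibrium, absorbed power = emitted power.
Absorbing cross-section = A = 221.0 m²; emitting surface = 2A = 442.0 m² (ratio 2).
εS·A_cross = εσ·A_surf·T⁴  ⇒  T⁴ = S/(2σ)   (ε cancels).
T⁴ = 2350/(2·5.67×10⁻⁸) = 2.072×10¹⁰ K⁴.
T = (2.072×10¹⁰)^(1/4).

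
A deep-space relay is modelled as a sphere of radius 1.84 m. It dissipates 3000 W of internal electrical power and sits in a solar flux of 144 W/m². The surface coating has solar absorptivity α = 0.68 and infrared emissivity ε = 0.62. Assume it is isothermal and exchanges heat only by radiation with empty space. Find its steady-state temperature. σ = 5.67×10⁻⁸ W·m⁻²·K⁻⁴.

T ≈ 228 K

At steady state, absorbed solar power + internal power = radiated power.
Absorbed: α·S·A_cross = 0.68·144·10.64 = 1041 W (cross-section πr²).
Total input = 1041 + 3000 = 4041 W.
Radiated: εσ·A_surf·T⁴ with A_surf = 4πr² = 42.54 m².
T⁴ = 4041/(0.62·5.67×10⁻⁸·42.54) = 2.702×10⁹ K⁴.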